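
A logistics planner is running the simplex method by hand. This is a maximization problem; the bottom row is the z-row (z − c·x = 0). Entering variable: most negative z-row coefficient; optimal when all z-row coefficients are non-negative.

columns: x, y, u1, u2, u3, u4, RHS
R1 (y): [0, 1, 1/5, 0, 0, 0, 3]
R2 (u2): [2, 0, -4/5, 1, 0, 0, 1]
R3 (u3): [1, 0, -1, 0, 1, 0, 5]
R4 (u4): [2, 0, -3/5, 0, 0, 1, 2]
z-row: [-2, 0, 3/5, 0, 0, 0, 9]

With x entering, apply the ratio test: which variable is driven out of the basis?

Column x entries and ratios — y: 0 ≤ 0, skip; u2: 1/2 = 1/2; u3: 5/1 = 5; u4: 2/2 = 1.
Smallest ratio is 1/2 in the row of u2, so u2 leaves.

u2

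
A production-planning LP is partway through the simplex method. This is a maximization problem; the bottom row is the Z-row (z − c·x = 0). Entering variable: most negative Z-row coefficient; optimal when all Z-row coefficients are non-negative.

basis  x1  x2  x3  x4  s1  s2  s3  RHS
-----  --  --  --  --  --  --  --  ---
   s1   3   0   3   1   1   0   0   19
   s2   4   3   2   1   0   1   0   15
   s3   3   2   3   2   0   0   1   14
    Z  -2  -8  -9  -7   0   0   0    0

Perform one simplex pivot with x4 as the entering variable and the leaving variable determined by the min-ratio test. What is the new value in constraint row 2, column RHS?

Ratio test on column x4 — row 1: 19/1 = 19; row 2: 15/1 = 15; row 3: 14/2 = 7. Minimum is 7 at row 3 (s3 leaves); pivot element 2.
Divide row 3 by 2; eliminate column x4 from the other rows.
Row 2 update in column RHS: 15 − 1·7 = 8.

8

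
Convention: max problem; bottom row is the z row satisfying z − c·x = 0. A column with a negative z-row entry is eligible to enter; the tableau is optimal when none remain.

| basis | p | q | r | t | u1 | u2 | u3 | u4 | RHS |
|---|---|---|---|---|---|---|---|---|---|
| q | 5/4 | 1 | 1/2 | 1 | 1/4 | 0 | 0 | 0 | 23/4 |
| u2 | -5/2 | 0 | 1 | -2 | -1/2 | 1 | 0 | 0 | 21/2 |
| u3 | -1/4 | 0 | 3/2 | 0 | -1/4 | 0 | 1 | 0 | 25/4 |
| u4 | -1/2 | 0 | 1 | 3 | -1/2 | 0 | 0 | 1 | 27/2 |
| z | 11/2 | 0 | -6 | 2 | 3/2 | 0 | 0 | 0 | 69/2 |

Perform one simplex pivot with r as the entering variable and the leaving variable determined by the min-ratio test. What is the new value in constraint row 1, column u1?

Ratio test on column r — row 1: (23/4)/(1/2) = 23/2; row 2: (21/2)/1 = 21/2; row 3: (25/4)/(3/2) = 25/6; row 4: (27/2)/1 = 27/2. Minimum is 25/6 at row 3 (u3 leaves); pivot element 3/2.
Divide row 3 by 3/2; eliminate column r from the other rows.
Row 1 update in column u1: 1/4 − (1/2)·(-1/6) = 1/3.

1/3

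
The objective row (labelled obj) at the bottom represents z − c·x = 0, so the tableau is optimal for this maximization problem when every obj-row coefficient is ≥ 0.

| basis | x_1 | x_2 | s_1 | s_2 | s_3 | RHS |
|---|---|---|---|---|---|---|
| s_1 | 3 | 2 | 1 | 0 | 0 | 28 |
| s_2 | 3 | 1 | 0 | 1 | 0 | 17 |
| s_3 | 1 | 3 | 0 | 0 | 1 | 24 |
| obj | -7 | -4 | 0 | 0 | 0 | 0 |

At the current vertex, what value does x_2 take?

x_2 is not in the basis, so in the current basic feasible solution x_2 = 0.

0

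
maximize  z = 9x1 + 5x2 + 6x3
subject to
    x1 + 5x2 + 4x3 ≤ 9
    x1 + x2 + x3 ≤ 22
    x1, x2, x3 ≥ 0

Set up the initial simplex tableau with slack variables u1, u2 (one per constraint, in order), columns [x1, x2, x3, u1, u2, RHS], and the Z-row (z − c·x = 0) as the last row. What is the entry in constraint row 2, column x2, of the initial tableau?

1

Constraint 2 has coefficient 1 on x2.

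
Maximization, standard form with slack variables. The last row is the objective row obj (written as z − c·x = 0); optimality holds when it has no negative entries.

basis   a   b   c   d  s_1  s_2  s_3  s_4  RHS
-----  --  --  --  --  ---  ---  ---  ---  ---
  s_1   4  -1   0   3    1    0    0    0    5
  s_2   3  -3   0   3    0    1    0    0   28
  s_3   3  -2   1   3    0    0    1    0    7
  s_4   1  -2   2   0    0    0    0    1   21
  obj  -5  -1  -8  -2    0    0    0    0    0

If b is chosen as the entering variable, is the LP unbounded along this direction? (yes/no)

Every constraint-row entry in column b is ≤ 0, so increasing b is unbounded.

yes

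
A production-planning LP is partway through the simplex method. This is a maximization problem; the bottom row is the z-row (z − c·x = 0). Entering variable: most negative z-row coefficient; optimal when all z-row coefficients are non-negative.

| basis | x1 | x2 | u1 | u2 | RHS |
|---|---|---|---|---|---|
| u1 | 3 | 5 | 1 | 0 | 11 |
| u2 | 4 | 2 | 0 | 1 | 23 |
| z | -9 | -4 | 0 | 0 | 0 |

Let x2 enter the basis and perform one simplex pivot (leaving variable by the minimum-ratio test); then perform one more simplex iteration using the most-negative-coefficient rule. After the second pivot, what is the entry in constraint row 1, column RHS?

Ratio test on column x2 — row 1: 11/5 = 11/5; row 2: 23/2 = 23/2. Minimum is 11/5 at row 1 (u1 leaves); pivot element 5.
Divide row 1 by 5; eliminate column x2 from the other rows.
Second iteration: most negative z-row entry is -33/5 in column x1, so x1 enters.
Ratio test on column x1 — row 1: (11/5)/(3/5) = 11/3; row 2: (93/5)/(14/5) = 93/14. Minimum is 11/3 at row 1 (x2 leaves); pivot element 3/5.
Divide row 1 by 3/5; eliminate column x1 from the other rows.
After both pivots, the entry at constraint row 1, column RHS is 11/3.

11/3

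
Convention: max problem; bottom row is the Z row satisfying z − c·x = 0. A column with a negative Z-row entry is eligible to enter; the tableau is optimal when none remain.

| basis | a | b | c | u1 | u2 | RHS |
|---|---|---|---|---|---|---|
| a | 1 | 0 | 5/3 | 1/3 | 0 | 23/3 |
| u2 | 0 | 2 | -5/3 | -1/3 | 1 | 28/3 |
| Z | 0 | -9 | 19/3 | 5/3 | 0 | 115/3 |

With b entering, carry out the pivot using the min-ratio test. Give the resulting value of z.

241/3

Ratio test on column b — row 1: entry 0 ≤ 0; row 2: (28/3)/2 = 14/3. Minimum is 14/3 at row 2 (u2 leaves); pivot element 2.
Pivot on row 2; the Z-row RHS becomes 115/3 − (-9)·(14/3) = 241/3.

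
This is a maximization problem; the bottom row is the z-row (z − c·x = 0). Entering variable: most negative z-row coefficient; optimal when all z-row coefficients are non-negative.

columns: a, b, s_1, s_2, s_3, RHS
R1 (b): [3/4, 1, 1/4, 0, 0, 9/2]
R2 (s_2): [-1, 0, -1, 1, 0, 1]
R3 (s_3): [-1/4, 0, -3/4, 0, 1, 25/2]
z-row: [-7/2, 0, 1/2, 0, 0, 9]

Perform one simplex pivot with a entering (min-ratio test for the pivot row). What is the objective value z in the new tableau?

Ratio test on column a — row 1: (9/2)/(3/4) = 6; row 2: entry -1 ≤ 0; row 3: entry -1/4 ≤ 0. Minimum is 6 at row 1 (b leaves); pivot element 3/4.
Pivot on row 1; the z-row RHS becomes 9 − (-7/2)·6 = 30.

30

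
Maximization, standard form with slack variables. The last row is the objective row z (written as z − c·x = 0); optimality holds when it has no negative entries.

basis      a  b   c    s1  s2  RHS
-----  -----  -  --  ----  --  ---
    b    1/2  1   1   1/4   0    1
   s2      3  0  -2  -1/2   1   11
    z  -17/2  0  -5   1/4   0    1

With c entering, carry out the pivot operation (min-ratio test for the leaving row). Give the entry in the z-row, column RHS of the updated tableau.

Ratio test on column c — row 1: 1/1 = 1; row 2: entry -2 ≤ 0. Minimum is 1 at row 1 (b leaves); pivot element 1.
Divide row 1 by 1; eliminate column c from the other rows.
z-row update in column RHS: 1 − (-5)·1 = 6.

6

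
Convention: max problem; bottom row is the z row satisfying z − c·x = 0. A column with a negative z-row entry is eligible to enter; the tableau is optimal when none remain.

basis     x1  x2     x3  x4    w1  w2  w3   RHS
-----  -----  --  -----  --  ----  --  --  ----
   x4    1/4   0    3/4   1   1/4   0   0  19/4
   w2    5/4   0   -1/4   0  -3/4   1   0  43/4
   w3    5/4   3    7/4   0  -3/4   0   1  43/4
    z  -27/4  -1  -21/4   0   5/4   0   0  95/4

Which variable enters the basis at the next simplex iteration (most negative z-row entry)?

x1

Negative z-row entries: x1: -27/4, x2: -1, x3: -21/4.
The most negative is -27/4 in column x1, so x1 enters.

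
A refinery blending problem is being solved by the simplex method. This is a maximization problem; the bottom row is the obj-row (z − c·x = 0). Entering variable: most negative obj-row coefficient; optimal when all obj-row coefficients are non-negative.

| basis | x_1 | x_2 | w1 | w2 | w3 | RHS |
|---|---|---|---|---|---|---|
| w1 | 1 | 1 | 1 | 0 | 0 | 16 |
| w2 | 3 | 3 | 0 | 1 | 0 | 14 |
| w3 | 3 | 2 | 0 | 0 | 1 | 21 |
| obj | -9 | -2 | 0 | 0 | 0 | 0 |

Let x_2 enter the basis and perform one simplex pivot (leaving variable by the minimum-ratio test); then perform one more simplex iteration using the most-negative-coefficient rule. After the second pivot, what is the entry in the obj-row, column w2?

3

Ratio test on column x_2 — row 1: 16/1 = 16; row 2: 14/3 = 14/3; row 3: 21/2 = 21/2. Minimum is 14/3 at row 2 (w2 leaves); pivot element 3.
Divide row 2 by 3; eliminate column x_2 from the other rows.
Second iteration: most negative obj-row entry is -7 in column x_1, so x_1 enters.
Ratio test on column x_1 — row 1: entry 0 ≤ 0; row 2: (14/3)/1 = 14/3; row 3: (35/3)/1 = 35/3. Minimum is 14/3 at row 2 (x_2 leaves); pivot element 1.
Divide row 2 by 1; eliminate column x_1 from the other rows.
After both pivots, the entry at the obj-row, column w2 is 3.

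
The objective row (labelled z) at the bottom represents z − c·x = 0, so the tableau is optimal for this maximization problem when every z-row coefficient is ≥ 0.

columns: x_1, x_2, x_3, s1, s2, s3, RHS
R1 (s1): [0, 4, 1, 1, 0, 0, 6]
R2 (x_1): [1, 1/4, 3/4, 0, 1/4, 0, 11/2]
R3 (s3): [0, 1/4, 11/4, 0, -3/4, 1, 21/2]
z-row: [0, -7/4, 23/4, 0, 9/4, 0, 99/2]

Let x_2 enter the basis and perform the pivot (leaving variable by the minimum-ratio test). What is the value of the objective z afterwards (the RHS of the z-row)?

417/8

Ratio test on column x_2 — row 1: 6/4 = 3/2; row 2: (11/2)/(1/4) = 22; row 3: (21/2)/(1/4) = 42. Minimum is 3/2 at row 1 (s1 leaves); pivot element 4.
Pivot on row 1; the z-row RHS becomes 99/2 − (-7/4)·(3/2) = 417/8.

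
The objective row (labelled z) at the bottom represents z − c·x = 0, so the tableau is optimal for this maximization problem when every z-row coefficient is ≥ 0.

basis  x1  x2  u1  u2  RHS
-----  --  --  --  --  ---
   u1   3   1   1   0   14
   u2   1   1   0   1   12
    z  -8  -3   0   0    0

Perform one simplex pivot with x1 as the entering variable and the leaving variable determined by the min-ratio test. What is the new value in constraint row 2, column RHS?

Ratio test on column x1 — row 1: 14/3 = 14/3; row 2: 12/1 = 12. Minimum is 14/3 at row 1 (u1 leaves); pivot element 3.
Divide row 1 by 3; eliminate column x1 from the other rows.
Row 2 update in column RHS: 12 − 1·(14/3) = 22/3.

22/3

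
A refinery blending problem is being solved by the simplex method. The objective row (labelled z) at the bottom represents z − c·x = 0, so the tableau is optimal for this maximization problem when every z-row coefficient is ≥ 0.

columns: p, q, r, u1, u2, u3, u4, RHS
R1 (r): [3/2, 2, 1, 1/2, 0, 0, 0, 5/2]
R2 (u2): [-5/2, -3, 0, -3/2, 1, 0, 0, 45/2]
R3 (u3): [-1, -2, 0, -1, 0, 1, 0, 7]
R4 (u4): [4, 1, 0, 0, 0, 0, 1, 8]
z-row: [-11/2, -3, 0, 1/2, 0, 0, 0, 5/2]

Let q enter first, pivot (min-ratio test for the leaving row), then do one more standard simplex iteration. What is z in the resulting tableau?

Ratio test on column q — row 1: (5/2)/2 = 5/4; row 2: entry -3 ≤ 0; row 3: entry -2 ≤ 0; row 4: 8/1 = 8. Minimum is 5/4 at row 1 (r leaves); pivot element 2.
Pivot on row 1; the z-row RHS becomes 5/2 − (-3)·(5/4) = 25/4.
Next entering variable (most negative z-row entry -13/4): p.
Ratio test on column p — row 1: (5/4)/(3/4) = 5/3; row 2: entry -1/4 ≤ 0; row 3: (19/2)/(1/2) = 19; row 4: (27/4)/(13/4) = 27/13. Minimum is 5/3 at row 1 (q leaves); pivot element 3/4.
After the second pivot the z-row RHS is 25/4 − (-13/4)·(5/3) = 35/3.

35/3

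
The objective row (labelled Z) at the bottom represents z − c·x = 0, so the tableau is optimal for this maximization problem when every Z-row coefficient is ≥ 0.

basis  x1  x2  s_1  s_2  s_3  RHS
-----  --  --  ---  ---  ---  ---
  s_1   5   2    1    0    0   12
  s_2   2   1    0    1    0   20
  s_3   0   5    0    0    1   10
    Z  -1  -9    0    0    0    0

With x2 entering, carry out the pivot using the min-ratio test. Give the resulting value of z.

Ratio test on column x2 — row 1: 12/2 = 6; row 2: 20/1 = 20; row 3: 10/5 = 2. Minimum is 2 at row 3 (s_3 leaves); pivot element 5.
Pivot on row 3; the Z-row RHS becomes 0 − (-9)·2 = 18.

18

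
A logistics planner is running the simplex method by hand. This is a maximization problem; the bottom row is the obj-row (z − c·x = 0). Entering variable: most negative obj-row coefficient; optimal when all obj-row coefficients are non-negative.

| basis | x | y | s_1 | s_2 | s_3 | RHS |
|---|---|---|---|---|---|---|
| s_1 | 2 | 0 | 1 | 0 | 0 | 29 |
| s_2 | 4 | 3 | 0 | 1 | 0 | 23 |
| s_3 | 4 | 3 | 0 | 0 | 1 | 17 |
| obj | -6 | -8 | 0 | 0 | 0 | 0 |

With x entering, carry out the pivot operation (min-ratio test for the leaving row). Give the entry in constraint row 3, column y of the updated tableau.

Ratio test on column x — row 1: 29/2 = 29/2; row 2: 23/4 = 23/4; row 3: 17/4 = 17/4. Minimum is 17/4 at row 3 (s_3 leaves); pivot element 4.
Divide row 3 by 4; eliminate column x from the other rows.
In the new row 3, the y entry is the old entry divided by the pivot: 3/4 = 3/4.

3/4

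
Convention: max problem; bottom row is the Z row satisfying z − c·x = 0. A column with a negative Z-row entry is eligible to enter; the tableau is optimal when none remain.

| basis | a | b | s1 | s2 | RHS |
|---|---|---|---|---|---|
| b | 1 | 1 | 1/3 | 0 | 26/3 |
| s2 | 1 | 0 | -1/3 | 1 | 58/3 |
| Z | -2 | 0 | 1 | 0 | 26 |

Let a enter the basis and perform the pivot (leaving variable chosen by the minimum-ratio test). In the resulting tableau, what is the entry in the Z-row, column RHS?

130/3

Ratio test on column a — row 1: (26/3)/1 = 26/3; row 2: (58/3)/1 = 58/3. Minimum is 26/3 at row 1 (b leaves); pivot element 1.
Divide row 1 by 1; eliminate column a from the other rows.
Z-row update in column RHS: 26 − (-2)·(26/3) = 130/3.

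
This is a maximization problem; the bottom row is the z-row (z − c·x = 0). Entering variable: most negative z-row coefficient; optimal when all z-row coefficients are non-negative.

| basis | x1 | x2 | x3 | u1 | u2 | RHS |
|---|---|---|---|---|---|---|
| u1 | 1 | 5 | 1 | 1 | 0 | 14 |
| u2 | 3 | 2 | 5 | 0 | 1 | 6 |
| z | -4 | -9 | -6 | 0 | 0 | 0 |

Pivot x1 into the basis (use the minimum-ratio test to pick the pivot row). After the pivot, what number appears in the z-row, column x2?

Ratio test on column x1 — row 1: 14/1 = 14; row 2: 6/3 = 2. Minimum is 2 at row 2 (u2 leaves); pivot element 3.
Divide row 2 by 3; eliminate column x1 from the other rows.
z-row update in column x2: -9 − (-4)·(2/3) = -19/3.

-19/3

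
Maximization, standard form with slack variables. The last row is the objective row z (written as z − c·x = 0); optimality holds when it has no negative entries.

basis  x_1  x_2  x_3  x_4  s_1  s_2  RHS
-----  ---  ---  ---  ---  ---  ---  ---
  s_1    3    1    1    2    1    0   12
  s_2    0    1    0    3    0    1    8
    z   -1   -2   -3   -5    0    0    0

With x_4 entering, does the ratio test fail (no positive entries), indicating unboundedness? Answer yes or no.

Column x_4 has positive entries in row(s) 1, 2, so the ratio test bounds it — not unbounded.

no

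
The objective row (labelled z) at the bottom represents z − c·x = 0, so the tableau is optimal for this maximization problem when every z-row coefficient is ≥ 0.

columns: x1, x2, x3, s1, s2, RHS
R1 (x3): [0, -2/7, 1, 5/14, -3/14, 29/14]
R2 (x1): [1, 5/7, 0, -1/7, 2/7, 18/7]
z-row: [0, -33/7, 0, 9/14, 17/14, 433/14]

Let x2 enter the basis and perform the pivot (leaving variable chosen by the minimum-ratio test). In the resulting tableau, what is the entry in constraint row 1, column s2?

Ratio test on column x2 — row 1: entry -2/7 ≤ 0; row 2: (18/7)/(5/7) = 18/5. Minimum is 18/5 at row 2 (x1 leaves); pivot element 5/7.
Divide row 2 by 5/7; eliminate column x2 from the other rows.
Row 1 update in column s2: -3/14 − (-2/7)·(2/5) = -1/10.

-1/10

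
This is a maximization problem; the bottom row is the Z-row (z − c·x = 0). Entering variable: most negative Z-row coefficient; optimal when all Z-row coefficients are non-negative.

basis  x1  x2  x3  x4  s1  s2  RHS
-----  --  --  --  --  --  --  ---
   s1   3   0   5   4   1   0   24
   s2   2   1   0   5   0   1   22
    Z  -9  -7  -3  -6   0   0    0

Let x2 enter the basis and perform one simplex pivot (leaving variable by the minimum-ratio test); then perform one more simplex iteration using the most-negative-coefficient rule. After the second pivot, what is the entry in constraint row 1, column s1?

1/5

Ratio test on column x2 — row 1: entry 0 ≤ 0; row 2: 22/1 = 22. Minimum is 22 at row 2 (s2 leaves); pivot element 1.
Divide row 2 by 1; eliminate column x2 from the other rows.
Second iteration: most negative Z-row entry is -3 in column x3, so x3 enters.
Ratio test on column x3 — row 1: 24/5 = 24/5; row 2: entry 0 ≤ 0. Minimum is 24/5 at row 1 (s1 leaves); pivot element 5.
Divide row 1 by 5; eliminate column x3 from the other rows.
After both pivots, the entry at constraint row 1, column s1 is 1/5.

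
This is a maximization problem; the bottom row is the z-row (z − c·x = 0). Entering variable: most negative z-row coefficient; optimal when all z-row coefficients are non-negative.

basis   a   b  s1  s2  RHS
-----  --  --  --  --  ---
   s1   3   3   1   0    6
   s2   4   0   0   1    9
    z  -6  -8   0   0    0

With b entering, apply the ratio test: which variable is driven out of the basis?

s1

Column b entries and ratios — s1: 6/3 = 2; s2: 0 ≤ 0, skip.
Smallest ratio is 2 in the row of s1, so s1 leaves.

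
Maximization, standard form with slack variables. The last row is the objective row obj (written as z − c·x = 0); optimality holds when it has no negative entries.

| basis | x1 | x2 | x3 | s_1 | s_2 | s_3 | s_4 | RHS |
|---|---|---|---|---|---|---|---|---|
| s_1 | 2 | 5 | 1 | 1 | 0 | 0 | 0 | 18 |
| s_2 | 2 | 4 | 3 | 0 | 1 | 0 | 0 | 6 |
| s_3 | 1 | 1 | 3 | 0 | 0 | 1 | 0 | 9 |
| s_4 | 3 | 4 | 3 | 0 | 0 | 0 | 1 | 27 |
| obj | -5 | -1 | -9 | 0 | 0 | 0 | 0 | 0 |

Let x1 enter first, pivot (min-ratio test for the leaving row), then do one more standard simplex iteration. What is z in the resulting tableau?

Ratio test on column x1 — row 1: 18/2 = 9; row 2: 6/2 = 3; row 3: 9/1 = 9; row 4: 27/3 = 9. Minimum is 3 at row 2 (s_2 leaves); pivot element 2.
Pivot on row 2; the obj-row RHS becomes 0 − (-5)·3 = 15.
Next entering variable (most negative obj-row entry -3/2): x3.
Ratio test on column x3 — row 1: entry -2 ≤ 0; row 2: 3/(3/2) = 2; row 3: 6/(3/2) = 4; row 4: entry -3/2 ≤ 0. Minimum is 2 at row 2 (x1 leaves); pivot element 3/2.
After the second pivot the obj-row RHS is 15 − (-3/2)·2 = 18.

18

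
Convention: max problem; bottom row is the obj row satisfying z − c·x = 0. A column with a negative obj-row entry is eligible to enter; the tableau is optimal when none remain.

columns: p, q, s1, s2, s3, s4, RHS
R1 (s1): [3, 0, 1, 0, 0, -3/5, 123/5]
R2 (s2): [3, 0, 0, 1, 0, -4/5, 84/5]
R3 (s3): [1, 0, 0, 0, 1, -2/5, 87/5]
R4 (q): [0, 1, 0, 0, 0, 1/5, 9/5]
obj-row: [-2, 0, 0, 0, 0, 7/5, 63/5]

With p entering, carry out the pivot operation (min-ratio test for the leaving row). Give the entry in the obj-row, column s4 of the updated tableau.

Ratio test on column p — row 1: (123/5)/3 = 41/5; row 2: (84/5)/3 = 28/5; row 3: (87/5)/1 = 87/5; row 4: entry 0 ≤ 0. Minimum is 28/5 at row 2 (s2 leaves); pivot element 3.
Divide row 2 by 3; eliminate column p from the other rows.
obj-row update in column s4: 7/5 − (-2)·(-4/15) = 13/15.

13/15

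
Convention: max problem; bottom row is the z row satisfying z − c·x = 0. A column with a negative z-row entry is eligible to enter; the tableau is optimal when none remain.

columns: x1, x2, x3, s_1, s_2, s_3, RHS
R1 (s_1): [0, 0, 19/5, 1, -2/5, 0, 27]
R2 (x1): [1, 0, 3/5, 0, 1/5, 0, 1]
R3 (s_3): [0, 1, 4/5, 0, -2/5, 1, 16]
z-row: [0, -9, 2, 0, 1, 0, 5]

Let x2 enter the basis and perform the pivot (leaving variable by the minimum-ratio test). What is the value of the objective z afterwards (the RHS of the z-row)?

149

Ratio test on column x2 — row 1: entry 0 ≤ 0; row 2: entry 0 ≤ 0; row 3: 16/1 = 16. Minimum is 16 at row 3 (s_3 leaves); pivot element 1.
Pivot on row 3; the z-row RHS becomes 5 − (-9)·16 = 149.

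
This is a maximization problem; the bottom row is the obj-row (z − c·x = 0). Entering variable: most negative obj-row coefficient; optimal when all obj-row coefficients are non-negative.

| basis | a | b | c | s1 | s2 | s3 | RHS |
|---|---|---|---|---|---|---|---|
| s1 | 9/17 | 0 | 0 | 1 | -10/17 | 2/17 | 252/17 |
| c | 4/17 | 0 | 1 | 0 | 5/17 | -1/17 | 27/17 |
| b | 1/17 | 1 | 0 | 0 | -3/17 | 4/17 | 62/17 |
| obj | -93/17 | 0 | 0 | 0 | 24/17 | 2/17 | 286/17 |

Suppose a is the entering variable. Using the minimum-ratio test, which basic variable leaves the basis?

c

Column a entries and ratios — s1: (252/17)/(9/17) = 28; c: (27/17)/(4/17) = 27/4; b: (62/17)/(1/17) = 62.
Smallest ratio is 27/4 in the row of c, so c leaves.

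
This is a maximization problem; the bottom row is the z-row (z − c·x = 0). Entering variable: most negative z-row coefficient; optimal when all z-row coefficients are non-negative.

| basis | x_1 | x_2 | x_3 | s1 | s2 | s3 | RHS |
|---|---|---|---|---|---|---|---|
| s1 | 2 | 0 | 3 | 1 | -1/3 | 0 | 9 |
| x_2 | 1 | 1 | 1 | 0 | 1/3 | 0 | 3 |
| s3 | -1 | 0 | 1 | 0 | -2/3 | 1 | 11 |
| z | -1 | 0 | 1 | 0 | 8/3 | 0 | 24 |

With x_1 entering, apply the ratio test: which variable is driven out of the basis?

Column x_1 entries and ratios — s1: 9/2 = 9/2; x_2: 3/1 = 3; s3: -1 ≤ 0, skip.
Smallest ratio is 3 in the row of x_2, so x_2 leaves.

x_2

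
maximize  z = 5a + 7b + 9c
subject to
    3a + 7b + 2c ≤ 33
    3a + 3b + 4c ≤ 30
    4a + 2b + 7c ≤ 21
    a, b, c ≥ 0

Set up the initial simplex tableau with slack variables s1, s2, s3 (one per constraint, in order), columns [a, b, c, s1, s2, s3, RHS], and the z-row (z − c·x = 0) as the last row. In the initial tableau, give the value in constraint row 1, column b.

7

Constraint 1 has coefficient 7 on b.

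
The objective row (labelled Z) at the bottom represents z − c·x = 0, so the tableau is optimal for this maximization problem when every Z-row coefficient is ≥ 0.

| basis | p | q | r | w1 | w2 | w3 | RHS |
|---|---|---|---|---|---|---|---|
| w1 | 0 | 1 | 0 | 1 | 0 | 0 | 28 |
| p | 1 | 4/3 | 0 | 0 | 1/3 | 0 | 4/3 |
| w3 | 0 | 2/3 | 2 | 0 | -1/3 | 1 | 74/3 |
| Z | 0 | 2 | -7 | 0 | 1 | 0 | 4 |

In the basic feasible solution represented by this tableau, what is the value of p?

p is basic (row 2); its value is the RHS of that row, 4/3.

4/3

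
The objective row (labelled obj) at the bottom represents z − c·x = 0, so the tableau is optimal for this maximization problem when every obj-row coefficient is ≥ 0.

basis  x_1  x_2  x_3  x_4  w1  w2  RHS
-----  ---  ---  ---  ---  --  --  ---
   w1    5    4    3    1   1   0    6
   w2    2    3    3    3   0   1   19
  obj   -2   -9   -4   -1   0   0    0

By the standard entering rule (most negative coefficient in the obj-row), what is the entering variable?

Negative obj-row entries: x_1: -2, x_2: -9, x_3: -4, x_4: -1.
The most negative is -9 in column x_2, so x_2 enters.

x_2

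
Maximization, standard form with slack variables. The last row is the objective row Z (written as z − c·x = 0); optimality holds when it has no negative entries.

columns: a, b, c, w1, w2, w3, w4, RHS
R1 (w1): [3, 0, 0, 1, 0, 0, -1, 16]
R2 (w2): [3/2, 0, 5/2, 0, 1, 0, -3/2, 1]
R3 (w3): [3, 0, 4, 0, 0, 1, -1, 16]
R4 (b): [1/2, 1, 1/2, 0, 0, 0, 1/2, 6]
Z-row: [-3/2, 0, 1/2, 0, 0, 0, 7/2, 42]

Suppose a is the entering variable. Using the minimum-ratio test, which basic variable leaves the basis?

Column a entries and ratios — w1: 16/3 = 16/3; w2: 1/(3/2) = 2/3; w3: 16/3 = 16/3; b: 6/(1/2) = 12.
Smallest ratio is 2/3 in the row of w2, so w2 leaves.

w2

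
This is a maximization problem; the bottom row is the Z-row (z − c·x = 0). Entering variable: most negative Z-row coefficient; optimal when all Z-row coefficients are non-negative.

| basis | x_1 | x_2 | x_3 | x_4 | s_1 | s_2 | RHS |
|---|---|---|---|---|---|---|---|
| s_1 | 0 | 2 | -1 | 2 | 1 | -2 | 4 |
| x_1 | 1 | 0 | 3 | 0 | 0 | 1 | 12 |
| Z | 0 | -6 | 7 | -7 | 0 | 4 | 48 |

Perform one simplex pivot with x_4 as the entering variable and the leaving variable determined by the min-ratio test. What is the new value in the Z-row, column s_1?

Ratio test on column x_4 — row 1: 4/2 = 2; row 2: entry 0 ≤ 0. Minimum is 2 at row 1 (s_1 leaves); pivot element 2.
Divide row 1 by 2; eliminate column x_4 from the other rows.
Z-row update in column s_1: 0 − (-7)·(1/2) = 7/2.

7/2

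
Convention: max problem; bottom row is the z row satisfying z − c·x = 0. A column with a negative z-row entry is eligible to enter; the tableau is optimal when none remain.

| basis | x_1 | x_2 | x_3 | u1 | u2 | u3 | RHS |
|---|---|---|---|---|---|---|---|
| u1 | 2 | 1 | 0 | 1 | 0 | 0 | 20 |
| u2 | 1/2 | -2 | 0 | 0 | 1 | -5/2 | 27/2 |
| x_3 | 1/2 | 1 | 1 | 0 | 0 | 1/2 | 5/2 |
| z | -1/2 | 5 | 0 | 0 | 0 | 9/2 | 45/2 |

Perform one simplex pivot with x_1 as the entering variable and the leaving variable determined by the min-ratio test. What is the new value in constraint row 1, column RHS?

Ratio test on column x_1 — row 1: 20/2 = 10; row 2: (27/2)/(1/2) = 27; row 3: (5/2)/(1/2) = 5. Minimum is 5 at row 3 (x_3 leaves); pivot element 1/2.
Divide row 3 by 1/2; eliminate column x_1 from the other rows.
Row 1 update in column RHS: 20 − 2·5 = 10.

10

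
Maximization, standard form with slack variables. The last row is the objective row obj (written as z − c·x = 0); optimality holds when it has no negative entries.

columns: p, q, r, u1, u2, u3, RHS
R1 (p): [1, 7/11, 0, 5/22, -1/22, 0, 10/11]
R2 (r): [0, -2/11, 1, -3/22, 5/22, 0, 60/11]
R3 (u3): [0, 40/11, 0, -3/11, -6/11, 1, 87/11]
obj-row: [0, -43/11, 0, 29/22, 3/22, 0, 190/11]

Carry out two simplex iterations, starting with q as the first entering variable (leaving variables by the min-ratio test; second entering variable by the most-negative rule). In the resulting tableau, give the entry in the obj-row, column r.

Ratio test on column q — row 1: (10/11)/(7/11) = 10/7; row 2: entry -2/11 ≤ 0; row 3: (87/11)/(40/11) = 87/40. Minimum is 10/7 at row 1 (p leaves); pivot element 7/11.
Divide row 1 by 7/11; eliminate column q from the other rows.
Second iteration: most negative obj-row entry is -1/7 in column u2, so u2 enters.
Ratio test on column u2 — row 1: entry -1/14 ≤ 0; row 2: (40/7)/(3/14) = 80/3; row 3: entry -2/7 ≤ 0. Minimum is 80/3 at row 2 (r leaves); pivot element 3/14.
Divide row 2 by 3/14; eliminate column u2 from the other rows.
After both pivots, the entry at the obj-row, column r is 2/3.

2/3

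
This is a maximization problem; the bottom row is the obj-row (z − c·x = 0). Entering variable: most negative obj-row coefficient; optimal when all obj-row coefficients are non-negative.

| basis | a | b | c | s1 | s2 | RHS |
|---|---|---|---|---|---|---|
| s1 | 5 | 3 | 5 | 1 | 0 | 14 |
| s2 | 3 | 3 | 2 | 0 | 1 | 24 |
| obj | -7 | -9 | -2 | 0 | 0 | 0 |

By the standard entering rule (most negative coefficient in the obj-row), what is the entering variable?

b

Negative obj-row entries: a: -7, b: -9, c: -2.
The most negative is -9 in column b, so b enters.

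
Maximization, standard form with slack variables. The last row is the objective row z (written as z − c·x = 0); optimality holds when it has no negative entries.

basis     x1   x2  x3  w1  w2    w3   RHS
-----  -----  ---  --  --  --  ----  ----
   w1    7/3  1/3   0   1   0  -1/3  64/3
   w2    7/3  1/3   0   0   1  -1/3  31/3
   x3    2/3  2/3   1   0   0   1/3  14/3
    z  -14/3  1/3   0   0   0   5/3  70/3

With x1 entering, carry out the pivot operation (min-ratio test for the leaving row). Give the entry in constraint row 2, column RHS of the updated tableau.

31/7

Ratio test on column x1 — row 1: (64/3)/(7/3) = 64/7; row 2: (31/3)/(7/3) = 31/7; row 3: (14/3)/(2/3) = 7. Minimum is 31/7 at row 2 (w2 leaves); pivot element 7/3.
Divide row 2 by 7/3; eliminate column x1 from the other rows.
In the new row 2, the RHS entry is the old entry divided by the pivot: (31/3)/(7/3) = 31/7.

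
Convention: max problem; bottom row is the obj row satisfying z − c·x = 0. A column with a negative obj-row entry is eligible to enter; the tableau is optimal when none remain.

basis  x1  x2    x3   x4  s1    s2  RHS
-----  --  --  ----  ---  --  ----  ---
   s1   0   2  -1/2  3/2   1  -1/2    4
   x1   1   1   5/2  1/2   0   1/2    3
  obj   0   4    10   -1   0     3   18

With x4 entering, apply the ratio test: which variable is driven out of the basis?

Column x4 entries and ratios — s1: 4/(3/2) = 8/3; x1: 3/(1/2) = 6.
Smallest ratio is 8/3 in the row of s1, so s1 leaves.

s1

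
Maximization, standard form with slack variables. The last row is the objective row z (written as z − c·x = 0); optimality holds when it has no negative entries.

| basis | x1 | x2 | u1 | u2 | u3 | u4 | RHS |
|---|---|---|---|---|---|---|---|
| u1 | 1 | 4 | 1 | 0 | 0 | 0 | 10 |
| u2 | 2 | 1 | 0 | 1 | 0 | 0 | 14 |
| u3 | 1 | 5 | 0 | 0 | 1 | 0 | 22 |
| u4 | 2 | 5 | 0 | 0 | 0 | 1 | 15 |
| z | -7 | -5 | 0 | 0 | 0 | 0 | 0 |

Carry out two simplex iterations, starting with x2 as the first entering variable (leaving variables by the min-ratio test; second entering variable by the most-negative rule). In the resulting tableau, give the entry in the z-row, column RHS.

95/3

Ratio test on column x2 — row 1: 10/4 = 5/2; row 2: 14/1 = 14; row 3: 22/5 = 22/5; row 4: 15/5 = 3. Minimum is 5/2 at row 1 (u1 leaves); pivot element 4.
Divide row 1 by 4; eliminate column x2 from the other rows.
Second iteration: most negative z-row entry is -23/4 in column x1, so x1 enters.
Ratio test on column x1 — row 1: (5/2)/(1/4) = 10; row 2: (23/2)/(7/4) = 46/7; row 3: entry -1/4 ≤ 0; row 4: (5/2)/(3/4) = 10/3. Minimum is 10/3 at row 4 (u4 leaves); pivot element 3/4.
Divide row 4 by 3/4; eliminate column x1 from the other rows.
After both pivots, the entry at the z-row, column RHS is 95/3.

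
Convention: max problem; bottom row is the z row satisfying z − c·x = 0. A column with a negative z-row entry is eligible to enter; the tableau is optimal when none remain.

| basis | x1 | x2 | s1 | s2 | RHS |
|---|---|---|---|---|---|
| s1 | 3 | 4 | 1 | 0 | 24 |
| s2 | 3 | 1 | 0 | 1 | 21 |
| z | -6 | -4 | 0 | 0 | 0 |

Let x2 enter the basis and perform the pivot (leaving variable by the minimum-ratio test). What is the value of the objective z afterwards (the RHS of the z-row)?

Ratio test on column x2 — row 1: 24/4 = 6; row 2: 21/1 = 21. Minimum is 6 at row 1 (s1 leaves); pivot element 4.
Pivot on row 1; the z-row RHS becomes 0 − (-4)·6 = 24.

24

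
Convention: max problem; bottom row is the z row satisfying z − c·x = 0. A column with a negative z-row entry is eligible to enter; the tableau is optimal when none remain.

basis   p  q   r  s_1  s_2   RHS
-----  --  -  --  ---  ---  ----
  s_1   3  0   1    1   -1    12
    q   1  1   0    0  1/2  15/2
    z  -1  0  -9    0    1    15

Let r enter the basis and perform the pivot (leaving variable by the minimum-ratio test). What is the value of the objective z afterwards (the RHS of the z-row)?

123

Ratio test on column r — row 1: 12/1 = 12; row 2: entry 0 ≤ 0. Minimum is 12 at row 1 (s_1 leaves); pivot element 1.
Pivot on row 1; the z-row RHS becomes 15 − (-9)·12 = 123.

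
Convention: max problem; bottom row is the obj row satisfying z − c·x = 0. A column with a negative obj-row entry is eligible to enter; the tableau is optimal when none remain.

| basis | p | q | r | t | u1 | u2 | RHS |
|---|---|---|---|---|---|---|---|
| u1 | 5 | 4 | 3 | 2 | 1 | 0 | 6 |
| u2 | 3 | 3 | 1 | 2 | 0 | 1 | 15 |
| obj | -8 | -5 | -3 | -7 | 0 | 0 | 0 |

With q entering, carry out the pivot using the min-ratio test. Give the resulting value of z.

Ratio test on column q — row 1: 6/4 = 3/2; row 2: 15/3 = 5. Minimum is 3/2 at row 1 (u1 leaves); pivot element 4.
Pivot on row 1; the obj-row RHS becomes 0 − (-5)·(3/2) = 15/2.

15/2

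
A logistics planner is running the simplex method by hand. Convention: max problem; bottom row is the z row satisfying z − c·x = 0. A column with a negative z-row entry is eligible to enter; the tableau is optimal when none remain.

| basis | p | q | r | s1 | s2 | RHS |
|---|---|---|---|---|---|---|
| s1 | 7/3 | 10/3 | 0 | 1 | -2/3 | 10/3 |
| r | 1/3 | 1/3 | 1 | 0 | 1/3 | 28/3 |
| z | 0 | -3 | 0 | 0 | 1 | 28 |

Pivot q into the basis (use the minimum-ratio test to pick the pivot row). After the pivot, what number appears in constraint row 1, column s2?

-1/5

Ratio test on column q — row 1: (10/3)/(10/3) = 1; row 2: (28/3)/(1/3) = 28. Minimum is 1 at row 1 (s1 leaves); pivot element 10/3.
Divide row 1 by 10/3; eliminate column q from the other rows.
In the new row 1, the s2 entry is the old entry divided by the pivot: (-2/3)/(10/3) = -1/5.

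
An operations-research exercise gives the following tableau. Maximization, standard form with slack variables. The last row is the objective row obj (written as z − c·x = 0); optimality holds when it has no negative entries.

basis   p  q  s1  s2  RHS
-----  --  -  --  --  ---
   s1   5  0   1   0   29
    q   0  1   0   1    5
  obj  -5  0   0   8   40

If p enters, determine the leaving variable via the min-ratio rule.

Column p entries and ratios — s1: 29/5 = 29/5; q: 0 ≤ 0, skip.
Smallest ratio is 29/5 in the row of s1, so s1 leaves.

s1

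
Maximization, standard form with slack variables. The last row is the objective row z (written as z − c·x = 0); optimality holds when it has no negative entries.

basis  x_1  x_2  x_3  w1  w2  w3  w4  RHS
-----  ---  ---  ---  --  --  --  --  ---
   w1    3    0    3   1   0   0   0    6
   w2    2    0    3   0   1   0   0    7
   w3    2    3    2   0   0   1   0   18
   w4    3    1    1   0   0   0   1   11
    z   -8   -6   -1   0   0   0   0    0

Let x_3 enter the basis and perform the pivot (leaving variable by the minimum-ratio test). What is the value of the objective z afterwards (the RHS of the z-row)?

2

Ratio test on column x_3 — row 1: 6/3 = 2; row 2: 7/3 = 7/3; row 3: 18/2 = 9; row 4: 11/1 = 11. Minimum is 2 at row 1 (w1 leaves); pivot element 3.
Pivot on row 1; the z-row RHS becomes 0 − (-1)·2 = 2.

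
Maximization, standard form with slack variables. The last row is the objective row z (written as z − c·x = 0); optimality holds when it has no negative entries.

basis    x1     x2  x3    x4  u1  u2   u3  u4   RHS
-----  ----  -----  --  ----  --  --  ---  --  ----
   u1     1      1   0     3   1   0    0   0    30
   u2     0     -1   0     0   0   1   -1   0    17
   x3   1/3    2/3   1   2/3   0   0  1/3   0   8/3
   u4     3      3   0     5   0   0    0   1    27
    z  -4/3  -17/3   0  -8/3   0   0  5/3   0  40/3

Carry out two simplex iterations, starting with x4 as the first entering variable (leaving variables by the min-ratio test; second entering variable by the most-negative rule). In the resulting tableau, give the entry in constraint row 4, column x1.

Ratio test on column x4 — row 1: 30/3 = 10; row 2: entry 0 ≤ 0; row 3: (8/3)/(2/3) = 4; row 4: 27/5 = 27/5. Minimum is 4 at row 3 (x3 leaves); pivot element 2/3.
Divide row 3 by 2/3; eliminate column x4 from the other rows.
Second iteration: most negative z-row entry is -3 in column x2, so x2 enters.
Ratio test on column x2 — row 1: entry -2 ≤ 0; row 2: entry -1 ≤ 0; row 3: 4/1 = 4; row 4: entry -2 ≤ 0. Minimum is 4 at row 3 (x4 leaves); pivot element 1.
Divide row 3 by 1; eliminate column x2 from the other rows.
After both pivots, the entry at constraint row 4, column x1 is 3/2.

3/2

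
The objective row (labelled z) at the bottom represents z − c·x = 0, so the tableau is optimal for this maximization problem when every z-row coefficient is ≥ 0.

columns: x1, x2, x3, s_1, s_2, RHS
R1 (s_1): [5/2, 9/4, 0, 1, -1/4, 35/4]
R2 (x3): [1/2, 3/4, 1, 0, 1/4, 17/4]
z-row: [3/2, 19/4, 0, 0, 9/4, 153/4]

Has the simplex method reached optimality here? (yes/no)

yes

Every z-row coefficient is ≥ 0, so the tableau is optimal.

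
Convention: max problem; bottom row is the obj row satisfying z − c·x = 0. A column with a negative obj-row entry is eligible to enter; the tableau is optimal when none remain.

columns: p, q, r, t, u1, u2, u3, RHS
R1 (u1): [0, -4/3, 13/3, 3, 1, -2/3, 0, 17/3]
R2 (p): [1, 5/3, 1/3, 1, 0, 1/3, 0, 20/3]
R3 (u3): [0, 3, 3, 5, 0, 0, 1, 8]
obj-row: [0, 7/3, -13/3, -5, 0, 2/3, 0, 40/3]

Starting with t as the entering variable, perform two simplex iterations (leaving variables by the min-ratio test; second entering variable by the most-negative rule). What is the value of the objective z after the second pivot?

414/19

Ratio test on column t — row 1: (17/3)/3 = 17/9; row 2: (20/3)/1 = 20/3; row 3: 8/5 = 8/5. Minimum is 8/5 at row 3 (u3 leaves); pivot element 5.
Pivot on row 3; the obj-row RHS becomes 40/3 − (-5)·(8/5) = 64/3.
Next entering variable (most negative obj-row entry -4/3): r.
Ratio test on column r — row 1: (13/15)/(38/15) = 13/38; row 2: entry -4/15 ≤ 0; row 3: (8/5)/(3/5) = 8/3. Minimum is 13/38 at row 1 (u1 leaves); pivot element 38/15.
After the second pivot the obj-row RHS is 64/3 − (-4/3)·(13/38) = 414/19.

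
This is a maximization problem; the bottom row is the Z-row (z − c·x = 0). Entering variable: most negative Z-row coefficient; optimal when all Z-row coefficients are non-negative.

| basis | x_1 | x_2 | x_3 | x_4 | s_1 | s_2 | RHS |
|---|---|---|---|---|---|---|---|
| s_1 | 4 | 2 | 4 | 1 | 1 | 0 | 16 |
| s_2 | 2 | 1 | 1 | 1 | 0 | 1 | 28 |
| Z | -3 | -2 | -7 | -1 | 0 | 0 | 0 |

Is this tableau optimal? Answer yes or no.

no

The Z-row has a negative entry -7 in column x_3, so it is not optimal.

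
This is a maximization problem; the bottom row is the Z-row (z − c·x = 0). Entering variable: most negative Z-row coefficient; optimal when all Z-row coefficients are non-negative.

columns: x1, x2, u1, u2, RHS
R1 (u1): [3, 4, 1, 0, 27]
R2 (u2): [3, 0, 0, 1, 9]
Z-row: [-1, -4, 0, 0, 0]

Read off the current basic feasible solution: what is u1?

27

u1 is basic (row 1); its value is the RHS of that row, 27.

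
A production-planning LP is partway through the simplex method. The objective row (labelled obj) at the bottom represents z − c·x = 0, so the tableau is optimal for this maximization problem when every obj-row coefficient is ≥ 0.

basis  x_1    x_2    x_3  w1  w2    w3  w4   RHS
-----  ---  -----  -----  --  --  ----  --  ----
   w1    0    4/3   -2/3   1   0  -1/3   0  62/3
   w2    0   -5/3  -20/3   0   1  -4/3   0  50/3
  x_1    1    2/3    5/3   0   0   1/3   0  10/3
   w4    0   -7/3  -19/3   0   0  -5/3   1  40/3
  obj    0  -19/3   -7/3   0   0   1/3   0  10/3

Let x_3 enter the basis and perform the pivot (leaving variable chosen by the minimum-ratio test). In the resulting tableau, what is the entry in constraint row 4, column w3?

-2/5

Ratio test on column x_3 — row 1: entry -2/3 ≤ 0; row 2: entry -20/3 ≤ 0; row 3: (10/3)/(5/3) = 2; row 4: entry -19/3 ≤ 0. Minimum is 2 at row 3 (x_1 leaves); pivot element 5/3.
Divide row 3 by 5/3; eliminate column x_3 from the other rows.
Row 4 update in column w3: -5/3 − (-19/3)·(1/5) = -2/5.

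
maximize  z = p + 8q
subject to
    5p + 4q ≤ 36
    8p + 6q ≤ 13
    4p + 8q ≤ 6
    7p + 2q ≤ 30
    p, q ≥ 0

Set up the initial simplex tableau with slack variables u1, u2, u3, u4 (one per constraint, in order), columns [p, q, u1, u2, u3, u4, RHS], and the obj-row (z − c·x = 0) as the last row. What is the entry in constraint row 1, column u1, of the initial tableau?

Slack u1 belongs to constraint 1; its column is the unit vector e_1, so the entry in row 1 is 1.

1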